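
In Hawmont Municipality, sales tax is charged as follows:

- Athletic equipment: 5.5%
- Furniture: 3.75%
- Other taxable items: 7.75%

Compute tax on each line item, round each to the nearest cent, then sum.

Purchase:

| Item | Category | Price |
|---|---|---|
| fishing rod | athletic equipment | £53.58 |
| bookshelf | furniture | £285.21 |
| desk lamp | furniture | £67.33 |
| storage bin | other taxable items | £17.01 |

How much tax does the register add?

Fishing rod £53.58: athletic equipment → 5.5% → £2.95
Bookshelf £285.21: furniture → 3.75% → £10.70
Desk lamp £67.33: furniture → 3.75% → £2.52
Storage bin £17.01: other taxable items → 7.75% → £1.32
Total tax = £2.95 + £10.70 + £2.52 + £1.32 = £17.49

£17.49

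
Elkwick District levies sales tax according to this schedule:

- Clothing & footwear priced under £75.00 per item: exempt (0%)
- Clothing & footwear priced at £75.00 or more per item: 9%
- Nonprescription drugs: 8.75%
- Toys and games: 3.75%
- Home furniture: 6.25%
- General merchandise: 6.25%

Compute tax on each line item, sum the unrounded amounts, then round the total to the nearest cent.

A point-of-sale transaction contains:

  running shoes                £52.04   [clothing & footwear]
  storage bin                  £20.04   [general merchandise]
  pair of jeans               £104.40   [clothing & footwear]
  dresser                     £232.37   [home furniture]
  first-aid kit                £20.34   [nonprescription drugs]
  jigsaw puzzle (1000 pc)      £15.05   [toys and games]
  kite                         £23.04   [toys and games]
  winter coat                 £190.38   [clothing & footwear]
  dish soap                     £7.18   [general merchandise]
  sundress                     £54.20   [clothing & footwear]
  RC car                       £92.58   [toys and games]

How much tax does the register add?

£49.43

Running shoes £52.04: clothing & footwear, under £75.00 → 0% → £0.00
Storage bin £20.04: general merchandise → 6.25% → £1.2525
Pair of jeans £104.40: clothing & footwear, £75.00 or more → 9% → £9.396
Dresser £232.37: home furniture → 6.25% → £14.523125
First-aid kit £20.34: nonprescription drugs → 8.75% → £1.77975
Jigsaw puzzle (1000 pc) £15.05: toys and games → 3.75% → £0.564375
Kite £23.04: toys and games → 3.75% → £0.864
Winter coat £190.38: clothing & footwear, £75.00 or more → 9% → £17.1342
Dish soap £7.18: general merchandise → 6.25% → £0.44875
Sundress £54.20: clothing & footwear, under £75.00 → 0% → £0.00
RC car £92.58: toys and games → 3.75% → £3.47175
Unrounded tax sum = £49.43445 → £49.43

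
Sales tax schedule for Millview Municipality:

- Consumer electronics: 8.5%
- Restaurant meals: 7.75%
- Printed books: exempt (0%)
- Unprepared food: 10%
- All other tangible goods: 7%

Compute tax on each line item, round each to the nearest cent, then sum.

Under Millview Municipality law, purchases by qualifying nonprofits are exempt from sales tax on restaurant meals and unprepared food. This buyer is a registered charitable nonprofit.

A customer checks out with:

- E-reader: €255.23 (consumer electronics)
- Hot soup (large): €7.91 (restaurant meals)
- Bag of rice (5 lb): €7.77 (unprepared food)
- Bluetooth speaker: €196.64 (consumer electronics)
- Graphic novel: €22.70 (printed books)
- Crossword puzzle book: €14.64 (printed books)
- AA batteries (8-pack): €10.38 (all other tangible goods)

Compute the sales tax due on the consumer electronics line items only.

€38.40

E-reader €255.23: consumer electronics → 8.5% → €21.69
Bluetooth speaker €196.64: consumer electronics → 8.5% → €16.71
Tax on consumer electronics = €21.69 + €16.71 = €38.40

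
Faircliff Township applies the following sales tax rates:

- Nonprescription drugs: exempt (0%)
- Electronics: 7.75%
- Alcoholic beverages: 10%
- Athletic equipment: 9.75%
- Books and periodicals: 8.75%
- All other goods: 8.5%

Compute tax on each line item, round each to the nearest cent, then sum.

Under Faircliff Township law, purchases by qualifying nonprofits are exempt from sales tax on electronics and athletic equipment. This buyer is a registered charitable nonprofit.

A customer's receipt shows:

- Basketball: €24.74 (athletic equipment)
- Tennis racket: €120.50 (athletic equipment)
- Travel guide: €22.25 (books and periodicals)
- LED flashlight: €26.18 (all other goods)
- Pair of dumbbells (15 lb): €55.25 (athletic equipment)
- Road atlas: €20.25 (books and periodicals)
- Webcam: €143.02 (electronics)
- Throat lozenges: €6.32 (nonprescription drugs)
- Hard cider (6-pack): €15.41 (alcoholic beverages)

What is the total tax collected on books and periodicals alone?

€3.72

Travel guide €22.25: books and periodicals → 8.75% → €1.95
Road atlas €20.25: books and periodicals → 8.75% → €1.77
Tax on books and periodicals = €1.95 + €1.77 = €3.72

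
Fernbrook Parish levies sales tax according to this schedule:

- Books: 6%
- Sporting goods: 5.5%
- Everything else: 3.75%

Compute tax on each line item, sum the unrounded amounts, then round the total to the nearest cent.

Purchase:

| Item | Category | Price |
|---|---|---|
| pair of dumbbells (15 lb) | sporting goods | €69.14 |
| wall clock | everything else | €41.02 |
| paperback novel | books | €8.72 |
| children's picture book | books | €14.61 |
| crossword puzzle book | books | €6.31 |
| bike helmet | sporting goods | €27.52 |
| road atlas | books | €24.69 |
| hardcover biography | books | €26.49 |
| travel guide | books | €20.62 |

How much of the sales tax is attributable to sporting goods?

€5.32

Pair of dumbbells (15 lb) €69.14: sporting goods → 5.5% → €3.8027
Bike helmet €27.52: sporting goods → 5.5% → €1.5136
Tax on sporting goods: unrounded sum = €5.3163 → €5.32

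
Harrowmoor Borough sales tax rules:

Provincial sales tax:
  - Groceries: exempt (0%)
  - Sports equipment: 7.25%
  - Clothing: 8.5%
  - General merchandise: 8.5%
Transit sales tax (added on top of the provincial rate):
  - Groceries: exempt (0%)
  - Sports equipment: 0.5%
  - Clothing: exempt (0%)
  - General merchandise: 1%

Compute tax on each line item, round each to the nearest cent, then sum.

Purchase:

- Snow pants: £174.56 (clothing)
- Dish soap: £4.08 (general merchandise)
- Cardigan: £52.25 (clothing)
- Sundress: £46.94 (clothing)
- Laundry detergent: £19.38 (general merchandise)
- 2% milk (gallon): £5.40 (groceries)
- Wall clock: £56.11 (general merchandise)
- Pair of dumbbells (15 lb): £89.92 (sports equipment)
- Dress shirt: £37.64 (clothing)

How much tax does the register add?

Snow pants £174.56: clothing → 8.5% + 0% transit = 8.5% → £14.84
Dish soap £4.08: general merchandise → 8.5% + 1% transit = 9.5% → £0.39
Cardigan £52.25: clothing → 8.5% + 0% transit = 8.5% → £4.44
Sundress £46.94: clothing → 8.5% + 0% transit = 8.5% → £3.99
Laundry detergent £19.38: general merchandise → 8.5% + 1% transit = 9.5% → £1.84
2% milk (gallon) £5.40: groceries → 0% + 0% transit = 0% → £0.00
Wall clock £56.11: general merchandise → 8.5% + 1% transit = 9.5% → £5.33
Pair of dumbbells (15 lb) £89.92: sports equipment → 7.25% + 0.5% transit = 7.75% → £6.97
Dress shirt £37.64: clothing → 8.5% + 0% transit = 8.5% → £3.20
Total tax = £14.84 + £0.39 + £4.44 + £3.99 + £1.84 + £5.33 + £6.97 + £3.20 = £41.00

£41.00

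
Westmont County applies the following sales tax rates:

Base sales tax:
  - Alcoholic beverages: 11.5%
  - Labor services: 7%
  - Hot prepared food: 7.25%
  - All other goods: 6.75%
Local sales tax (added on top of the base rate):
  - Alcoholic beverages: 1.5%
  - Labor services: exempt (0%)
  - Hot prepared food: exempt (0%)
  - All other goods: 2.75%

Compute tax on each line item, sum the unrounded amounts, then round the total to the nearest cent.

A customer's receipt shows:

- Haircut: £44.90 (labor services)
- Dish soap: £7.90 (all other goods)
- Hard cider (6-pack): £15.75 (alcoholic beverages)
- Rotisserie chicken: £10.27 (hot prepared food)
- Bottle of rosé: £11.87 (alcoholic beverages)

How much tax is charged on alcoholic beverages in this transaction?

Hard cider (6-pack) £15.75: alcoholic beverages → 11.5% + 1.5% local = 13% → £2.0475
Bottle of rosé £11.87: alcoholic beverages → 11.5% + 1.5% local = 13% → £1.5431
Tax on alcoholic beverages: unrounded sum = £3.5906 → £3.59

£3.59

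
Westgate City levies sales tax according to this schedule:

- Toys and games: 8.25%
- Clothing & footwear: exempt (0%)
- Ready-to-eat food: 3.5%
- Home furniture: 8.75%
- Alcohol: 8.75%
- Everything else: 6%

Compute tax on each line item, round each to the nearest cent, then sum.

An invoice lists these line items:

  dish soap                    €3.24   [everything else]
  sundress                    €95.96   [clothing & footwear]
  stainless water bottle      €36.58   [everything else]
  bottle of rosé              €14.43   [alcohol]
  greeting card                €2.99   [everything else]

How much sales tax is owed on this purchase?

€3.82

Dish soap €3.24: everything else → 6% → €0.19
Sundress €95.96: clothing & footwear → 0% → €0.00
Stainless water bottle €36.58: everything else → 6% → €2.19
Bottle of rosé €14.43: alcohol → 8.75% → €1.26
Greeting card €2.99: everything else → 6% → €0.18
Total tax = €0.19 + €2.19 + €1.26 + €0.18 = €3.82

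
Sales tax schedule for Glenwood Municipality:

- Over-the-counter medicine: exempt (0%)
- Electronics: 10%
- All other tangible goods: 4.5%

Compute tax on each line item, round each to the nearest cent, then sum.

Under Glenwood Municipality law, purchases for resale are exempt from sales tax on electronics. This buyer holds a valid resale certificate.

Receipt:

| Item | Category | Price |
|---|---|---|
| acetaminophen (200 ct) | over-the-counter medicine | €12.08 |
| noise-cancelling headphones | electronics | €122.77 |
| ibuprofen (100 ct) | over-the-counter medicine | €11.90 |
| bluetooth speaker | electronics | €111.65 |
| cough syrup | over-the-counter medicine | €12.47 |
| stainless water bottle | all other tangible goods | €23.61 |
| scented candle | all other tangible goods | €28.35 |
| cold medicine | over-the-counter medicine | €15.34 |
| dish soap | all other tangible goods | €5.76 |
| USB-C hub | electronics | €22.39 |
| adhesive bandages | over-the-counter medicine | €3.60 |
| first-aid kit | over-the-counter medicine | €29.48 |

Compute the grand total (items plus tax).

€402.00

Acetaminophen (200 ct) €12.08: over-the-counter medicine → 0% → €0.00
Noise-cancelling headphones €122.77: electronics, buyer-exempt → 0% → €0.00
Ibuprofen (100 ct) €11.90: over-the-counter medicine → 0% → €0.00
Bluetooth speaker €111.65: electronics, buyer-exempt → 0% → €0.00
Cough syrup €12.47: over-the-counter medicine → 0% → €0.00
Stainless water bottle €23.61: all other tangible goods → 4.5% → €1.06
Scented candle €28.35: all other tangible goods → 4.5% → €1.28
Cold medicine €15.34: over-the-counter medicine → 0% → €0.00
Dish soap €5.76: all other tangible goods → 4.5% → €0.26
USB-C hub €22.39: electronics, buyer-exempt → 0% → €0.00
Adhesive bandages €3.60: over-the-counter medicine → 0% → €0.00
First-aid kit €29.48: over-the-counter medicine → 0% → €0.00
Subtotal = €399.40; tax = €2.60; total due = €402.00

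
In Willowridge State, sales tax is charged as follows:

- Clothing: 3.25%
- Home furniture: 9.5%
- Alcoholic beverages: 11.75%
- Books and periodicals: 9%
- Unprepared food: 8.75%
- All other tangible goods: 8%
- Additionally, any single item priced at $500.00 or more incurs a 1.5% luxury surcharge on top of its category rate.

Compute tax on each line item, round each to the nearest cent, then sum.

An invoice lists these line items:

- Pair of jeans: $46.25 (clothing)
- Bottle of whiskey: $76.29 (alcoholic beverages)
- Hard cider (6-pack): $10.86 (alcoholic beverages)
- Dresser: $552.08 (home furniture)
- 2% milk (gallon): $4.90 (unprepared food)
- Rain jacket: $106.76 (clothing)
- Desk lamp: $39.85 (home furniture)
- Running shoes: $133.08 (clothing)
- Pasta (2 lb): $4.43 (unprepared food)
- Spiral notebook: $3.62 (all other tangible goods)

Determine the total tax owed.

$85.17

Pair of jeans $46.25: clothing → 3.25% → $1.50
Bottle of whiskey $76.29: alcoholic beverages → 11.75% → $8.96
Hard cider (6-pack) $10.86: alcoholic beverages → 11.75% → $1.28
Dresser $552.08: home furniture → 9.5% + 1.5% surcharge = 11% → $60.73
2% milk (gallon) $4.90: unprepared food → 8.75% → $0.43
Rain jacket $106.76: clothing → 3.25% → $3.47
Desk lamp $39.85: home furniture → 9.5% → $3.79
Running shoes $133.08: clothing → 3.25% → $4.33
Pasta (2 lb) $4.43: unprepared food → 8.75% → $0.39
Spiral notebook $3.62: all other tangible goods → 8% → $0.29
Total tax = $1.50 + $8.96 + $1.28 + $60.73 + $0.43 + $3.47 + $3.79 + $4.33 + $0.39 + $0.29 = $85.17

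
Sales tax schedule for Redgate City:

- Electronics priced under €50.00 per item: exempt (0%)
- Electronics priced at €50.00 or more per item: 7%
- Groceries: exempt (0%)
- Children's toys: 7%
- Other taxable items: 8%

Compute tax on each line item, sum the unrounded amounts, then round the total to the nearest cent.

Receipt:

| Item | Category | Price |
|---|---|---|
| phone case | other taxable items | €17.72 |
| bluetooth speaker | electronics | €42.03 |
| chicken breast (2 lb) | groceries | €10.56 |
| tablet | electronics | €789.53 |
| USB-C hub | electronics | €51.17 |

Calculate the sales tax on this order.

€60.27

Phone case €17.72: other taxable items → 8% → €1.4176
Bluetooth speaker €42.03: electronics, under €50.00 → 0% → €0.00
Chicken breast (2 lb) €10.56: groceries → 0% → €0.00
Tablet €789.53: electronics, €50.00 or more → 7% → €55.2671
USB-C hub €51.17: electronics, €50.00 or more → 7% → €3.5819
Unrounded tax sum = €60.2666 → €60.27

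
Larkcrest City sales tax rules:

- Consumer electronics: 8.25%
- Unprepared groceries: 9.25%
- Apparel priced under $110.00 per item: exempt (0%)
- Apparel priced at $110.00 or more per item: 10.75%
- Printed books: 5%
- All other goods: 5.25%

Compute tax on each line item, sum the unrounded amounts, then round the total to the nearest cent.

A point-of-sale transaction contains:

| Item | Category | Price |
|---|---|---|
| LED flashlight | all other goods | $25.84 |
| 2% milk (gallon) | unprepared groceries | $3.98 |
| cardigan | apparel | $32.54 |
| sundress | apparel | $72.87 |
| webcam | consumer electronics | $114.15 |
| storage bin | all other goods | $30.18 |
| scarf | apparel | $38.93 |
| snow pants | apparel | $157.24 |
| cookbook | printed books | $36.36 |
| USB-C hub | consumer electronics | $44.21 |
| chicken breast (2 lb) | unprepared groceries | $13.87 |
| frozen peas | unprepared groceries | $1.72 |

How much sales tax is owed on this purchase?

LED flashlight $25.84: all other goods → 5.25% → $1.3566
2% milk (gallon) $3.98: unprepared groceries → 9.25% → $0.36815
Cardigan $32.54: apparel, under $110.00 → 0% → $0.00
Sundress $72.87: apparel, under $110.00 → 0% → $0.00
Webcam $114.15: consumer electronics → 8.25% → $9.417375
Storage bin $30.18: all other goods → 5.25% → $1.58445
Scarf $38.93: apparel, under $110.00 → 0% → $0.00
Snow pants $157.24: apparel, $110.00 or more → 10.75% → $16.9033
Cookbook $36.36: printed books → 5% → $1.818
USB-C hub $44.21: consumer electronics → 8.25% → $3.647325
Chicken breast (2 lb) $13.87: unprepared groceries → 9.25% → $1.282975
Frozen peas $1.72: unprepared groceries → 9.25% → $0.1591
Unrounded tax sum = $36.537275 → $36.54

$36.54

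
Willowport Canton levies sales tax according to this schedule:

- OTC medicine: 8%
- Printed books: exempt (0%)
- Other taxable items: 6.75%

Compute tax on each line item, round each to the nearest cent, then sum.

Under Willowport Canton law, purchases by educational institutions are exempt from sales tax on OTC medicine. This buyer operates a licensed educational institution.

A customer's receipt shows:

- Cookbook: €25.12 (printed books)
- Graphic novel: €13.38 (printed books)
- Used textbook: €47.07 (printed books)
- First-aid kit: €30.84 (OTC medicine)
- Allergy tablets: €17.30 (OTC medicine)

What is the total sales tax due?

Cookbook €25.12: printed books → 0% → €0.00
Graphic novel €13.38: printed books → 0% → €0.00
Used textbook €47.07: printed books → 0% → €0.00
First-aid kit €30.84: OTC medicine, buyer-exempt → 0% → €0.00
Allergy tablets €17.30: OTC medicine, buyer-exempt → 0% → €0.00
Total tax = €0.00

€0.00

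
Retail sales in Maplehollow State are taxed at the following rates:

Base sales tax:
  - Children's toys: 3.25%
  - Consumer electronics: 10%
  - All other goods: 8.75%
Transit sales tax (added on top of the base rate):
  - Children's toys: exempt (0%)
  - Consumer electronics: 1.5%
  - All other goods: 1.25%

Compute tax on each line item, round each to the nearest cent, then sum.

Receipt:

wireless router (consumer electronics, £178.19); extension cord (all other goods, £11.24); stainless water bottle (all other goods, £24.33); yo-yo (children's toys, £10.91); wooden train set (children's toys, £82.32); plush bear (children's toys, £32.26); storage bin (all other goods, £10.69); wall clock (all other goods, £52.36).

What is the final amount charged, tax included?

£436.73

Wireless router £178.19: consumer electronics → 10% + 1.5% transit = 11.5% → £20.49
Extension cord £11.24: all other goods → 8.75% + 1.25% transit = 10% → £1.12
Stainless water bottle £24.33: all other goods → 8.75% + 1.25% transit = 10% → £2.43
Yo-yo £10.91: children's toys → 3.25% + 0% transit = 3.25% → £0.35
Wooden train set £82.32: children's toys → 3.25% + 0% transit = 3.25% → £2.68
Plush bear £32.26: children's toys → 3.25% + 0% transit = 3.25% → £1.05
Storage bin £10.69: all other goods → 8.75% + 1.25% transit = 10% → £1.07
Wall clock £52.36: all other goods → 8.75% + 1.25% transit = 10% → £5.24
Subtotal = £402.30; tax = £34.43; total due = £436.73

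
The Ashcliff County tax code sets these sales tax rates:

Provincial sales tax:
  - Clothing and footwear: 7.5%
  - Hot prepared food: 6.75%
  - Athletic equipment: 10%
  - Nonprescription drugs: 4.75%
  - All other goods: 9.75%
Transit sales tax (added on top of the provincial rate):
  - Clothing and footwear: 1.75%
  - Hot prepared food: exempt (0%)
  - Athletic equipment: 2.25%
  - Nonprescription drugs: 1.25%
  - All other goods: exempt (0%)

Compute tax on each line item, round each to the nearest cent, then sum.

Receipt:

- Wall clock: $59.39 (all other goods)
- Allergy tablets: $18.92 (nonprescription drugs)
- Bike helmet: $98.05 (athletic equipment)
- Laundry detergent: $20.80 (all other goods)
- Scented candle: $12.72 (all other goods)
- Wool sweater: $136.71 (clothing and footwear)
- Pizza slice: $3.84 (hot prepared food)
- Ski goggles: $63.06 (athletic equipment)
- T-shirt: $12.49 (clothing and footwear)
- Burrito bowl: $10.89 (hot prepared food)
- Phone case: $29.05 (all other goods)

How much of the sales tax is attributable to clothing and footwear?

Wool sweater $136.71: clothing and footwear → 7.5% + 1.75% transit = 9.25% → $12.65
T-shirt $12.49: clothing and footwear → 7.5% + 1.75% transit = 9.25% → $1.16
Tax on clothing and footwear = $12.65 + $1.16 = $13.81

$13.81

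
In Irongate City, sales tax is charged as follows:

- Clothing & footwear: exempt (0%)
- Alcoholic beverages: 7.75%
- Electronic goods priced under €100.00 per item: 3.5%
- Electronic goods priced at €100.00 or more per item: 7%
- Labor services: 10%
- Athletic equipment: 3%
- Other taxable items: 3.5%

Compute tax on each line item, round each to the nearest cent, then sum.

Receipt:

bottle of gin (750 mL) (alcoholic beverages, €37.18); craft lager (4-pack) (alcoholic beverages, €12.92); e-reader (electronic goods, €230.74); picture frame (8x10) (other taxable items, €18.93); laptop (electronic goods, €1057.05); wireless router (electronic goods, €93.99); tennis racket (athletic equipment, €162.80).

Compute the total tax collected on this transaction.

€102.85

Bottle of gin (750 mL) €37.18: alcoholic beverages → 7.75% → €2.88
Craft lager (4-pack) €12.92: alcoholic beverages → 7.75% → €1.00
E-reader €230.74: electronic goods, €100.00 or more → 7% → €16.15
Picture frame (8x10) €18.93: other taxable items → 3.5% → €0.66
Laptop €1057.05: electronic goods, €100.00 or more → 7% → €73.99
Wireless router €93.99: electronic goods, under €100.00 → 3.5% → €3.29
Tennis racket €162.80: athletic equipment → 3% → €4.88
Total tax = €2.88 + €1.00 + €16.15 + €0.66 + €73.99 + €3.29 + €4.88 = €102.85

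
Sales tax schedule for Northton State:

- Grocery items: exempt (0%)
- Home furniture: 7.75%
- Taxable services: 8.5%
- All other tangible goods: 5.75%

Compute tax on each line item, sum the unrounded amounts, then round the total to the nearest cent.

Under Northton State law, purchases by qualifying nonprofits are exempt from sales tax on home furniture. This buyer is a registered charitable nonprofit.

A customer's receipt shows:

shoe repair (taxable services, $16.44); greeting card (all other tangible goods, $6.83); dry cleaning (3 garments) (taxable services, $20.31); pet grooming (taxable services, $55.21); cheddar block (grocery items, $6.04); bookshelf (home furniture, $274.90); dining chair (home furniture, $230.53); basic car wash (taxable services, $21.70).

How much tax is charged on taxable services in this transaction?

$9.66

Shoe repair $16.44: taxable services → 8.5% → $1.3974
Dry cleaning (3 garments) $20.31: taxable services → 8.5% → $1.72635
Pet grooming $55.21: taxable services → 8.5% → $4.69285
Basic car wash $21.70: taxable services → 8.5% → $1.8445
Tax on taxable services: unrounded sum = $9.6611 → $9.66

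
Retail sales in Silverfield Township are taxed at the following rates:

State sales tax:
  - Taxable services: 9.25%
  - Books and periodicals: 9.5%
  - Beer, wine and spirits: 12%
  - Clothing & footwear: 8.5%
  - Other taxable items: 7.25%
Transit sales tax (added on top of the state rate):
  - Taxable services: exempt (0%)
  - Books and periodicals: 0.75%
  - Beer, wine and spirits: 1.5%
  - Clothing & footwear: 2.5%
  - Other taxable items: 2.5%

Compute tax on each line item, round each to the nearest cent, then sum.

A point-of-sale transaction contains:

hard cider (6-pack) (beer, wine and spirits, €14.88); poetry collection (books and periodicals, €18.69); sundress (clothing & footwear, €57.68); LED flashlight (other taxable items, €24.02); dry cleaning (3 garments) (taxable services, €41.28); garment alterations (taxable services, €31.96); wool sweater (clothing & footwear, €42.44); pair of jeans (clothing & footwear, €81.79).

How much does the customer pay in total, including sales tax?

Hard cider (6-pack) €14.88: beer, wine and spirits → 12% + 1.5% transit = 13.5% → €2.01
Poetry collection €18.69: books and periodicals → 9.5% + 0.75% transit = 10.25% → €1.92
Sundress €57.68: clothing & footwear → 8.5% + 2.5% transit = 11% → €6.34
LED flashlight €24.02: other taxable items → 7.25% + 2.5% transit = 9.75% → €2.34
Dry cleaning (3 garments) €41.28: taxable services → 9.25% + 0% transit = 9.25% → €3.82
Garment alterations €31.96: taxable services → 9.25% + 0% transit = 9.25% → €2.96
Wool sweater €42.44: clothing & footwear → 8.5% + 2.5% transit = 11% → €4.67
Pair of jeans €81.79: clothing & footwear → 8.5% + 2.5% transit = 11% → €9.00
Subtotal = €312.74; tax = €33.06; total due = €345.80

€345.80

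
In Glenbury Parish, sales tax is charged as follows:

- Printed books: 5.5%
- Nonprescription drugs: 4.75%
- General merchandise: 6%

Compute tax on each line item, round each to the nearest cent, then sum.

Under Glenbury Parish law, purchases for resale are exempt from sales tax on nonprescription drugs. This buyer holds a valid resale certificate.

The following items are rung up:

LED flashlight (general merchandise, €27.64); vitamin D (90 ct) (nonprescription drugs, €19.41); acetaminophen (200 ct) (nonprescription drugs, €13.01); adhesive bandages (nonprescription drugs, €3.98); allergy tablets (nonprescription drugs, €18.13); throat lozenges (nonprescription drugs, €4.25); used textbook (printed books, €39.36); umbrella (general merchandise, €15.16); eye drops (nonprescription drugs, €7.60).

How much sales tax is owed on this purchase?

€4.73

LED flashlight €27.64: general merchandise → 6% → €1.66
Vitamin D (90 ct) €19.41: nonprescription drugs, buyer-exempt → 0% → €0.00
Acetaminophen (200 ct) €13.01: nonprescription drugs, buyer-exempt → 0% → €0.00
Adhesive bandages €3.98: nonprescription drugs, buyer-exempt → 0% → €0.00
Allergy tablets €18.13: nonprescription drugs, buyer-exempt → 0% → €0.00
Throat lozenges €4.25: nonprescription drugs, buyer-exempt → 0% → €0.00
Used textbook €39.36: printed books → 5.5% → €2.16
Umbrella €15.16: general merchandise → 6% → €0.91
Eye drops €7.60: nonprescription drugs, buyer-exempt → 0% → €0.00
Total tax = €1.66 + €2.16 + €0.91 = €4.73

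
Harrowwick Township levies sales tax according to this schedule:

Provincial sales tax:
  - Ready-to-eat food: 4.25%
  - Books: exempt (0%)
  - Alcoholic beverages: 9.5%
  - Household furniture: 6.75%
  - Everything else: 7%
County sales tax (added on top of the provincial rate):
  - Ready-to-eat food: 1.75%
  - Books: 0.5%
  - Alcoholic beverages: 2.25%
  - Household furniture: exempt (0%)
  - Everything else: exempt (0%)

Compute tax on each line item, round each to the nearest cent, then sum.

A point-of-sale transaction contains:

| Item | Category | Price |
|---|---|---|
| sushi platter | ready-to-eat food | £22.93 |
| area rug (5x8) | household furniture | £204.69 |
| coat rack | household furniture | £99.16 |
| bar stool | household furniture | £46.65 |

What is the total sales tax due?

Sushi platter £22.93: ready-to-eat food → 4.25% + 1.75% county = 6% → £1.38
Area rug (5x8) £204.69: household furniture → 6.75% + 0% county = 6.75% → £13.82
Coat rack £99.16: household furniture → 6.75% + 0% county = 6.75% → £6.69
Bar stool £46.65: household furniture → 6.75% + 0% county = 6.75% → £3.15
Total tax = £1.38 + £13.82 + £6.69 + £3.15 = £25.04

£25.04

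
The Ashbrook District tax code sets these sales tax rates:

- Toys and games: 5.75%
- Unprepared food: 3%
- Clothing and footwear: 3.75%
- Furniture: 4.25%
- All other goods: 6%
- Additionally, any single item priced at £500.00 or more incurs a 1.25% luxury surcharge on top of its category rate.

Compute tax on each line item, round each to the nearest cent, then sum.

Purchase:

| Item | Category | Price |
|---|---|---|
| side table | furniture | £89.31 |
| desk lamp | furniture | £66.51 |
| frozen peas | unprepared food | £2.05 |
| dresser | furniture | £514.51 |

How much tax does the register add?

£34.99

Side table £89.31: furniture → 4.25% → £3.80
Desk lamp £66.51: furniture → 4.25% → £2.83
Frozen peas £2.05: unprepared food → 3% → £0.06
Dresser £514.51: furniture → 4.25% + 1.25% surcharge = 5.5% → £28.30
Total tax = £3.80 + £2.83 + £0.06 + £28.30 = £34.99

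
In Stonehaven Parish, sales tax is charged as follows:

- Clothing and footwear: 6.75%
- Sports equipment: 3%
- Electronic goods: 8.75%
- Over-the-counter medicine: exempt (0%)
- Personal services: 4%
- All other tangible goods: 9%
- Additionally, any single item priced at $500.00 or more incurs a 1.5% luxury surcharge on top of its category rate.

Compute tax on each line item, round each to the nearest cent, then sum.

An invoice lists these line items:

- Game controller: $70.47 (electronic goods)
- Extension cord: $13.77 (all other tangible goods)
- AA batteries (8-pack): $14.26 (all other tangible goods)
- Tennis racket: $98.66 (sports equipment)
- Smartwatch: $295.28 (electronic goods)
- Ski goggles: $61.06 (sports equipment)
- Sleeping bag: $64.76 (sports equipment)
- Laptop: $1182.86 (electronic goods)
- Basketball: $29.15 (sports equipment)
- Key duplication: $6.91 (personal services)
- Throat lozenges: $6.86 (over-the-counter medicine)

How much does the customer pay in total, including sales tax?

$2007.69

Game controller $70.47: electronic goods → 8.75% → $6.17
Extension cord $13.77: all other tangible goods → 9% → $1.24
AA batteries (8-pack) $14.26: all other tangible goods → 9% → $1.28
Tennis racket $98.66: sports equipment → 3% → $2.96
Smartwatch $295.28: electronic goods → 8.75% → $25.84
Ski goggles $61.06: sports equipment → 3% → $1.83
Sleeping bag $64.76: sports equipment → 3% → $1.94
Laptop $1182.86: electronic goods → 8.75% + 1.5% surcharge = 10.25% → $121.24
Basketball $29.15: sports equipment → 3% → $0.87
Key duplication $6.91: personal services → 4% → $0.28
Throat lozenges $6.86: over-the-counter medicine → 0% → $0.00
Subtotal = $1844.04; tax = $163.65; total due = $2007.69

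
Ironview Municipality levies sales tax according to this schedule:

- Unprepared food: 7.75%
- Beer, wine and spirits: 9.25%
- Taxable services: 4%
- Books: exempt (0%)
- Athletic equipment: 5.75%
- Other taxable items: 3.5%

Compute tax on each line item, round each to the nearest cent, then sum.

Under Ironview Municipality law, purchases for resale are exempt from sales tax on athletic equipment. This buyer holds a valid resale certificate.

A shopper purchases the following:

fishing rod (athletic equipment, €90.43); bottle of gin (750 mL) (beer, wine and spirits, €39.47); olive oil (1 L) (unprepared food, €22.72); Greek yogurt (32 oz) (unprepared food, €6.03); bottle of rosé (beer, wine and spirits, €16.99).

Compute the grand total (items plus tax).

Fishing rod €90.43: athletic equipment, buyer-exempt → 0% → €0.00
Bottle of gin (750 mL) €39.47: beer, wine and spirits → 9.25% → €3.65
Olive oil (1 L) €22.72: unprepared food → 7.75% → €1.76
Greek yogurt (32 oz) €6.03: unprepared food → 7.75% → €0.47
Bottle of rosé €16.99: beer, wine and spirits → 9.25% → €1.57
Subtotal = €175.64; tax = €7.45; total due = €183.09

€183.09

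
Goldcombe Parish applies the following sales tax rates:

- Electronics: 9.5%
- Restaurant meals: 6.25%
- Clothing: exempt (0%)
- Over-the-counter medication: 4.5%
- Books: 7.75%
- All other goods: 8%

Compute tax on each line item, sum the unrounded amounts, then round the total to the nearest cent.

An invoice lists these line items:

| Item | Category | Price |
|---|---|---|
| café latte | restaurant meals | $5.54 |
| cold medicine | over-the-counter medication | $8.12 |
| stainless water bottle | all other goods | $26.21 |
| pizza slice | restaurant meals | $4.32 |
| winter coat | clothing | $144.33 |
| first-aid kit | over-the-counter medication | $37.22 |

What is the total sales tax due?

$4.75

Café latte $5.54: restaurant meals → 6.25% → $0.34625
Cold medicine $8.12: over-the-counter medication → 4.5% → $0.3654
Stainless water bottle $26.21: all other goods → 8% → $2.0968
Pizza slice $4.32: restaurant meals → 6.25% → $0.27
Winter coat $144.33: clothing → 0% → $0.00
First-aid kit $37.22: over-the-counter medication → 4.5% → $1.6749
Unrounded tax sum = $4.75335 → $4.75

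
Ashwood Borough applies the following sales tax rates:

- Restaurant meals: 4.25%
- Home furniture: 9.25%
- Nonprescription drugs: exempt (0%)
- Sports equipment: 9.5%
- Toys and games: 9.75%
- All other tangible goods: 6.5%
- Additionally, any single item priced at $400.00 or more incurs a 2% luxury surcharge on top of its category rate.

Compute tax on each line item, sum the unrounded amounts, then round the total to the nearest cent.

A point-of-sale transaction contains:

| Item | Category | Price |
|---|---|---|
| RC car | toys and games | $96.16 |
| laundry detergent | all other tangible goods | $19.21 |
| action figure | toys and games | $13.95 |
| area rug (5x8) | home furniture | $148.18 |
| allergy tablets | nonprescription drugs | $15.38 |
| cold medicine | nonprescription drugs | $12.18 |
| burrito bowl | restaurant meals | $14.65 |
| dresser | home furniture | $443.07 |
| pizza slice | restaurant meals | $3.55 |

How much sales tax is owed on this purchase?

$76.31

RC car $96.16: toys and games → 9.75% → $9.3756
Laundry detergent $19.21: all other tangible goods → 6.5% → $1.24865
Action figure $13.95: toys and games → 9.75% → $1.360125
Area rug (5x8) $148.18: home furniture → 9.25% → $13.70665
Allergy tablets $15.38: nonprescription drugs → 0% → $0.00
Cold medicine $12.18: nonprescription drugs → 0% → $0.00
Burrito bowl $14.65: restaurant meals → 4.25% → $0.622625
Dresser $443.07: home furniture → 9.25% + 2% surcharge = 11.25% → $49.845375
Pizza slice $3.55: restaurant meals → 4.25% → $0.150875
Unrounded tax sum = $76.3099 → $76.31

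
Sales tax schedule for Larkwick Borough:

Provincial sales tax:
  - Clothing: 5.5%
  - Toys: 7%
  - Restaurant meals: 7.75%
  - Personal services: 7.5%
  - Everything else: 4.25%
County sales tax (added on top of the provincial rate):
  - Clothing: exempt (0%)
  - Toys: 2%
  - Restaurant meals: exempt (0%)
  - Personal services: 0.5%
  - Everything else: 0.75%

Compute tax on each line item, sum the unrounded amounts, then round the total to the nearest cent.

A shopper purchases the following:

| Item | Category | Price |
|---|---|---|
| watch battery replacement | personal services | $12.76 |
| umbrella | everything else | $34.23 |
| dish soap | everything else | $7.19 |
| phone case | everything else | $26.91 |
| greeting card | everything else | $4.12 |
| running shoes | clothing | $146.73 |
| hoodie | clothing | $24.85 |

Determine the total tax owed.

$14.08

Watch battery replacement $12.76: personal services → 7.5% + 0.5% county = 8% → $1.0208
Umbrella $34.23: everything else → 4.25% + 0.75% county = 5% → $1.7115
Dish soap $7.19: everything else → 4.25% + 0.75% county = 5% → $0.3595
Phone case $26.91: everything else → 4.25% + 0.75% county = 5% → $1.3455
Greeting card $4.12: everything else → 4.25% + 0.75% county = 5% → $0.206
Running shoes $146.73: clothing → 5.5% + 0% county = 5.5% → $8.07015
Hoodie $24.85: clothing → 5.5% + 0% county = 5.5% → $1.36675
Unrounded tax sum = $14.0802 → $14.08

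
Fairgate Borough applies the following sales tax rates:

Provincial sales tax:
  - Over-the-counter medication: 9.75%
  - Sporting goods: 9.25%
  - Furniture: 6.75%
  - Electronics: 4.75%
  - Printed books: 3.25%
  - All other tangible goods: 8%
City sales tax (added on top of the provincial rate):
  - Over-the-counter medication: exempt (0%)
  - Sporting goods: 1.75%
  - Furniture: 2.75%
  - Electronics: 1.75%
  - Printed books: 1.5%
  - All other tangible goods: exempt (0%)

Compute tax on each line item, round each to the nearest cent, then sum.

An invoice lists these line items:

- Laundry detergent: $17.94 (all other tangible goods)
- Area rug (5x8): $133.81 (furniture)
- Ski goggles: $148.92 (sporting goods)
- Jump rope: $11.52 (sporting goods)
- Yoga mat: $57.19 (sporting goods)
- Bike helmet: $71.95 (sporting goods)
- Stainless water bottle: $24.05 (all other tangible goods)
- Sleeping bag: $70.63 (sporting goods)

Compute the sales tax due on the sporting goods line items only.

Ski goggles $148.92: sporting goods → 9.25% + 1.75% city = 11% → $16.38
Jump rope $11.52: sporting goods → 9.25% + 1.75% city = 11% → $1.27
Yoga mat $57.19: sporting goods → 9.25% + 1.75% city = 11% → $6.29
Bike helmet $71.95: sporting goods → 9.25% + 1.75% city = 11% → $7.91
Sleeping bag $70.63: sporting goods → 9.25% + 1.75% city = 11% → $7.77
Tax on sporting goods = $16.38 + $1.27 + $6.29 + $7.91 + $7.77 = $39.62

$39.62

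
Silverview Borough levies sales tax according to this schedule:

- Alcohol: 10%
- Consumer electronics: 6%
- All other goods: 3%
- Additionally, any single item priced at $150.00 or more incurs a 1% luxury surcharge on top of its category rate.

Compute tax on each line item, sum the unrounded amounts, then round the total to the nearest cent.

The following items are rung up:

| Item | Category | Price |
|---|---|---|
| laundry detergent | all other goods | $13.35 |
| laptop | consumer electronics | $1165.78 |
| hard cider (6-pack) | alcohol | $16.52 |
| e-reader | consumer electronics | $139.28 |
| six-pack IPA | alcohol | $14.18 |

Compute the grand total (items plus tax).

$1442.54

Laundry detergent $13.35: all other goods → 3% → $0.4005
Laptop $1165.78: consumer electronics → 6% + 1% surcharge = 7% → $81.6046
Hard cider (6-pack) $16.52: alcohol → 10% → $1.652
E-reader $139.28: consumer electronics → 6% → $8.3568
Six-pack IPA $14.18: alcohol → 10% → $1.418
Subtotal = $1349.11; unrounded tax = $93.4319 → $93.43; total due = $1442.54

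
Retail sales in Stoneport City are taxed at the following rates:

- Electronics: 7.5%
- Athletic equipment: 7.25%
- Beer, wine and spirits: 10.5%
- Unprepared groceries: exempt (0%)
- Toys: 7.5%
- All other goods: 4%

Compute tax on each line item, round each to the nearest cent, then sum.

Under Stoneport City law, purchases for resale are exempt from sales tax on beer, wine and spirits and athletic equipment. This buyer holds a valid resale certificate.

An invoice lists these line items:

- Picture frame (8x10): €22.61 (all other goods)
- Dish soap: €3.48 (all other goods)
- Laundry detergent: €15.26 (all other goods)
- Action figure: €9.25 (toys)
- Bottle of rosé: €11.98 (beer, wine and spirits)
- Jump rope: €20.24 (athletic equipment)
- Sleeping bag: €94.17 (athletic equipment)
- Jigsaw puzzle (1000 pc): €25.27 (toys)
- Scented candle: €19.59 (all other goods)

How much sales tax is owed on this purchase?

€5.02

Picture frame (8x10) €22.61: all other goods → 4% → €0.90
Dish soap €3.48: all other goods → 4% → €0.14
Laundry detergent €15.26: all other goods → 4% → €0.61
Action figure €9.25: toys → 7.5% → €0.69
Bottle of rosé €11.98: beer, wine and spirits, buyer-exempt → 0% → €0.00
Jump rope €20.24: athletic equipment, buyer-exempt → 0% → €0.00
Sleeping bag €94.17: athletic equipment, buyer-exempt → 0% → €0.00
Jigsaw puzzle (1000 pc) €25.27: toys → 7.5% → €1.90
Scented candle €19.59: all other goods → 4% → €0.78
Total tax = €0.90 + €0.14 + €0.61 + €0.69 + €1.90 + €0.78 = €5.02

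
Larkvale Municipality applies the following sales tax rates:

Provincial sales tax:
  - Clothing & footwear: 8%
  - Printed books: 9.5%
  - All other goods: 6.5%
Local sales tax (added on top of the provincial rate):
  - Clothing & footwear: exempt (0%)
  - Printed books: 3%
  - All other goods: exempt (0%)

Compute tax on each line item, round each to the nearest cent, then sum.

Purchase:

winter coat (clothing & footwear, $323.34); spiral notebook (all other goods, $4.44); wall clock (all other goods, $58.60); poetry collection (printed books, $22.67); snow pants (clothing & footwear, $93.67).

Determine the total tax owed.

Winter coat $323.34: clothing & footwear → 8% + 0% local = 8% → $25.87
Spiral notebook $4.44: all other goods → 6.5% + 0% local = 6.5% → $0.29
Wall clock $58.60: all other goods → 6.5% + 0% local = 6.5% → $3.81
Poetry collection $22.67: printed books → 9.5% + 3% local = 12.5% → $2.83
Snow pants $93.67: clothing & footwear → 8% + 0% local = 8% → $7.49
Total tax = $25.87 + $0.29 + $3.81 + $2.83 + $7.49 = $40.29

$40.29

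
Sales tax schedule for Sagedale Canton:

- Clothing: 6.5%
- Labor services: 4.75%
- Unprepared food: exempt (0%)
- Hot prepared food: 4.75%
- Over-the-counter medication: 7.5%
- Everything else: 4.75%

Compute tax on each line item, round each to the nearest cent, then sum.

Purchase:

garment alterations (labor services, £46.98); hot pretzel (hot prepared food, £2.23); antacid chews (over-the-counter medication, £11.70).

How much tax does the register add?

Garment alterations £46.98: labor services → 4.75% → £2.23
Hot pretzel £2.23: hot prepared food → 4.75% → £0.11
Antacid chews £11.70: over-the-counter medication → 7.5% → £0.88
Total tax = £2.23 + £0.11 + £0.88 = £3.22

£3.22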